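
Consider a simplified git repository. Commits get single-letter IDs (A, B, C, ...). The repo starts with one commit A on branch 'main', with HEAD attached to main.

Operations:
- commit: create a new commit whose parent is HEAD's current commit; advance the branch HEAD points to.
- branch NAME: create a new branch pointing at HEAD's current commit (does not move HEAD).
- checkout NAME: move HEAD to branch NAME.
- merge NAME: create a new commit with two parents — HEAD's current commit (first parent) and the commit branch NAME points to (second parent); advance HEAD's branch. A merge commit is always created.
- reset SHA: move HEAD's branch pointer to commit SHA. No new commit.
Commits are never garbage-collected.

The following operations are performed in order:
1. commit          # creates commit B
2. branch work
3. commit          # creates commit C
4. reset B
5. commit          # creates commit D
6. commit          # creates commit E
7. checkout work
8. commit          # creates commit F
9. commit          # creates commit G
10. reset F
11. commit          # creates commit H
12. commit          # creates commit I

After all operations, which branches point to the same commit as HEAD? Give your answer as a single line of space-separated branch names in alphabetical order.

Answer: work

Derivation:
After op 1 (commit): HEAD=main@B [main=B]
After op 2 (branch): HEAD=main@B [main=B work=B]
After op 3 (commit): HEAD=main@C [main=C work=B]
After op 4 (reset): HEAD=main@B [main=B work=B]
After op 5 (commit): HEAD=main@D [main=D work=B]
After op 6 (commit): HEAD=main@E [main=E work=B]
After op 7 (checkout): HEAD=work@B [main=E work=B]
After op 8 (commit): HEAD=work@F [main=E work=F]
After op 9 (commit): HEAD=work@G [main=E work=G]
After op 10 (reset): HEAD=work@F [main=E work=F]
After op 11 (commit): HEAD=work@H [main=E work=H]
After op 12 (commit): HEAD=work@I [main=E work=I]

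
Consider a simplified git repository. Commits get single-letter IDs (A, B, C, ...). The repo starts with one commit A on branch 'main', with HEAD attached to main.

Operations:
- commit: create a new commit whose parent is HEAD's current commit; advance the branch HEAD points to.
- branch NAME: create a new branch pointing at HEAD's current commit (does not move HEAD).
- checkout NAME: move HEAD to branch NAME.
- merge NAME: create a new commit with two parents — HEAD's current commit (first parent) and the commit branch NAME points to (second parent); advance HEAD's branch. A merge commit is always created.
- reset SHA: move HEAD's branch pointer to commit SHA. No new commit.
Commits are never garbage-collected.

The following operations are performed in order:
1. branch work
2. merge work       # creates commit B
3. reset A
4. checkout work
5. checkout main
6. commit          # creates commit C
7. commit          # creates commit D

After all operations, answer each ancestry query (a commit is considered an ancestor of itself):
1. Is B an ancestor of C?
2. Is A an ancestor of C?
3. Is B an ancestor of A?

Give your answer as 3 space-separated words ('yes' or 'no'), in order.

After op 1 (branch): HEAD=main@A [main=A work=A]
After op 2 (merge): HEAD=main@B [main=B work=A]
After op 3 (reset): HEAD=main@A [main=A work=A]
After op 4 (checkout): HEAD=work@A [main=A work=A]
After op 5 (checkout): HEAD=main@A [main=A work=A]
After op 6 (commit): HEAD=main@C [main=C work=A]
After op 7 (commit): HEAD=main@D [main=D work=A]
ancestors(C) = {A,C}; B in? no
ancestors(C) = {A,C}; A in? yes
ancestors(A) = {A}; B in? no

Answer: no yes no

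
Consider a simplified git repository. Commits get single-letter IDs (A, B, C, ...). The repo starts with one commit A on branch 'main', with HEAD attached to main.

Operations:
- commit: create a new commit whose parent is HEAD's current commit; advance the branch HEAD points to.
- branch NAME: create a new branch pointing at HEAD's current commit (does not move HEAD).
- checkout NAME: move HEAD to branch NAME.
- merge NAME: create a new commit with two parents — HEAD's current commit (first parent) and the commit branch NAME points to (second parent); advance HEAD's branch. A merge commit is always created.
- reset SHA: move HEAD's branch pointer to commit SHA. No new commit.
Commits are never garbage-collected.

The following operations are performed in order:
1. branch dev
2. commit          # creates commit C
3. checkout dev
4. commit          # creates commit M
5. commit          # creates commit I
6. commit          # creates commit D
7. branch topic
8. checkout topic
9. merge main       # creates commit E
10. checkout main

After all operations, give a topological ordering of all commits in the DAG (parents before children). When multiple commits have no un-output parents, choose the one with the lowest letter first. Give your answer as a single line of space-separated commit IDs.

After op 1 (branch): HEAD=main@A [dev=A main=A]
After op 2 (commit): HEAD=main@C [dev=A main=C]
After op 3 (checkout): HEAD=dev@A [dev=A main=C]
After op 4 (commit): HEAD=dev@M [dev=M main=C]
After op 5 (commit): HEAD=dev@I [dev=I main=C]
After op 6 (commit): HEAD=dev@D [dev=D main=C]
After op 7 (branch): HEAD=dev@D [dev=D main=C topic=D]
After op 8 (checkout): HEAD=topic@D [dev=D main=C topic=D]
After op 9 (merge): HEAD=topic@E [dev=D main=C topic=E]
After op 10 (checkout): HEAD=main@C [dev=D main=C topic=E]
commit A: parents=[]
commit C: parents=['A']
commit D: parents=['I']
commit E: parents=['D', 'C']
commit I: parents=['M']
commit M: parents=['A']

Answer: A C M I D E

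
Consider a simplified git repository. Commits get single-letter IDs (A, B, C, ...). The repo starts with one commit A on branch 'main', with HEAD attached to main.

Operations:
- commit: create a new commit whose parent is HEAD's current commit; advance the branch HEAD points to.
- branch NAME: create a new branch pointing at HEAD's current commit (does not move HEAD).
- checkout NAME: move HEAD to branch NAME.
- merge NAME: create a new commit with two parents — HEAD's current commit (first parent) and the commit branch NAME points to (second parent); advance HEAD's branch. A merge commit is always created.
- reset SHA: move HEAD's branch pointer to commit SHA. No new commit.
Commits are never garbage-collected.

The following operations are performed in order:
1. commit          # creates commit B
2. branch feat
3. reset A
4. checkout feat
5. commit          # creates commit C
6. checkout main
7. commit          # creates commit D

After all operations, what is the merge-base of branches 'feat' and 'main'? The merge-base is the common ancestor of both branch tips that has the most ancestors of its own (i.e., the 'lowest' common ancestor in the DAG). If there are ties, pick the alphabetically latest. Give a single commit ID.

Answer: A

Derivation:
After op 1 (commit): HEAD=main@B [main=B]
After op 2 (branch): HEAD=main@B [feat=B main=B]
After op 3 (reset): HEAD=main@A [feat=B main=A]
After op 4 (checkout): HEAD=feat@B [feat=B main=A]
After op 5 (commit): HEAD=feat@C [feat=C main=A]
After op 6 (checkout): HEAD=main@A [feat=C main=A]
After op 7 (commit): HEAD=main@D [feat=C main=D]
ancestors(feat=C): ['A', 'B', 'C']
ancestors(main=D): ['A', 'D']
common: ['A']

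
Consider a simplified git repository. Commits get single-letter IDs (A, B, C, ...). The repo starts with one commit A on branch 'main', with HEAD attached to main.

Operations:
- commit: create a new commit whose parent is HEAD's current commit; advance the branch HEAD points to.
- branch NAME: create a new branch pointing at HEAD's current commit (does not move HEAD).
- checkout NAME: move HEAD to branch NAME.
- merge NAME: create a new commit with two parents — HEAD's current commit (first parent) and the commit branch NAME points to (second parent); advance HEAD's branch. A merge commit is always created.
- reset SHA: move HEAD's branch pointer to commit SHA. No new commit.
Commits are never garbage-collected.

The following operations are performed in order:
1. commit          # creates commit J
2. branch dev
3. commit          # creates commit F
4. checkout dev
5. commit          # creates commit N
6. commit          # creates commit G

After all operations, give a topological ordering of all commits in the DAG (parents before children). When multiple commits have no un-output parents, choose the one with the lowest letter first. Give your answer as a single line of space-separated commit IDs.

Answer: A J F N G

Derivation:
After op 1 (commit): HEAD=main@J [main=J]
After op 2 (branch): HEAD=main@J [dev=J main=J]
After op 3 (commit): HEAD=main@F [dev=J main=F]
After op 4 (checkout): HEAD=dev@J [dev=J main=F]
After op 5 (commit): HEAD=dev@N [dev=N main=F]
After op 6 (commit): HEAD=dev@G [dev=G main=F]
commit A: parents=[]
commit F: parents=['J']
commit G: parents=['N']
commit J: parents=['A']
commit N: parents=['J']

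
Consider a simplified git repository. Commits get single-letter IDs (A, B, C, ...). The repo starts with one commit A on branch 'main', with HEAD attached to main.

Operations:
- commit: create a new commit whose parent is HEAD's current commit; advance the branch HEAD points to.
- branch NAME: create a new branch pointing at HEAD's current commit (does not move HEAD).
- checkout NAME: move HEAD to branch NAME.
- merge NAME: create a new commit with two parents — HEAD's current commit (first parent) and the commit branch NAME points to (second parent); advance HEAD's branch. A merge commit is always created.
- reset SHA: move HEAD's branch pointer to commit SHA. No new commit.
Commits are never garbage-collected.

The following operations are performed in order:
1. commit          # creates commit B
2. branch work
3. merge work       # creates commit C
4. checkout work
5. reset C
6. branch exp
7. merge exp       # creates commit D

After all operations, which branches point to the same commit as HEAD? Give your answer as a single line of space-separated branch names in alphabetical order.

After op 1 (commit): HEAD=main@B [main=B]
After op 2 (branch): HEAD=main@B [main=B work=B]
After op 3 (merge): HEAD=main@C [main=C work=B]
After op 4 (checkout): HEAD=work@B [main=C work=B]
After op 5 (reset): HEAD=work@C [main=C work=C]
After op 6 (branch): HEAD=work@C [exp=C main=C work=C]
After op 7 (merge): HEAD=work@D [exp=C main=C work=D]

Answer: work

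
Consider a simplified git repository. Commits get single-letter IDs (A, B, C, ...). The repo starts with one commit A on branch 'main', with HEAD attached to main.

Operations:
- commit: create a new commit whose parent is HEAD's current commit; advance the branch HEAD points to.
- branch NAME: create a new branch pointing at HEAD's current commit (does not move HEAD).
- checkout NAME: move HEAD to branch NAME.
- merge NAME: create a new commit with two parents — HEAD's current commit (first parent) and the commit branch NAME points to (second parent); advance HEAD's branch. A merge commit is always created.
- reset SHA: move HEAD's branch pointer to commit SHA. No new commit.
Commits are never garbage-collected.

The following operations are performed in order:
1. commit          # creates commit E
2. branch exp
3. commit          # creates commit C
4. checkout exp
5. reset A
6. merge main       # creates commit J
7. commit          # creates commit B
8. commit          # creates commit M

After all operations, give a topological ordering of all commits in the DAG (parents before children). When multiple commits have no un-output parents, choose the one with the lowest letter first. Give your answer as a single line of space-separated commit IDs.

Answer: A E C J B M

Derivation:
After op 1 (commit): HEAD=main@E [main=E]
After op 2 (branch): HEAD=main@E [exp=E main=E]
After op 3 (commit): HEAD=main@C [exp=E main=C]
After op 4 (checkout): HEAD=exp@E [exp=E main=C]
After op 5 (reset): HEAD=exp@A [exp=A main=C]
After op 6 (merge): HEAD=exp@J [exp=J main=C]
After op 7 (commit): HEAD=exp@B [exp=B main=C]
After op 8 (commit): HEAD=exp@M [exp=M main=C]
commit A: parents=[]
commit B: parents=['J']
commit C: parents=['E']
commit E: parents=['A']
commit J: parents=['A', 'C']
commit M: parents=['B']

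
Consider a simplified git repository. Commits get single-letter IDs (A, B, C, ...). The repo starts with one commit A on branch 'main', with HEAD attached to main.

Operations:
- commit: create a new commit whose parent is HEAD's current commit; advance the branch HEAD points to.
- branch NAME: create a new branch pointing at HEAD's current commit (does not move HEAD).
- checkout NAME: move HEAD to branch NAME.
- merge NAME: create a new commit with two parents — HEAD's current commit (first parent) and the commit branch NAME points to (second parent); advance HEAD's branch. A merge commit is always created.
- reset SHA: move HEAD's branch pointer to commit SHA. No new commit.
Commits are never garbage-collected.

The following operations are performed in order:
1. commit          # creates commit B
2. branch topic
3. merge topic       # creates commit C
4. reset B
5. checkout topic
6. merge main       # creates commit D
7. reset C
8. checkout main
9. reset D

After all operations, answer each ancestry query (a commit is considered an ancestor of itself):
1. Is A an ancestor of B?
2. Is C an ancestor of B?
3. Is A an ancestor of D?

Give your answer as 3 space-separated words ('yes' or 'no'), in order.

Answer: yes no yes

Derivation:
After op 1 (commit): HEAD=main@B [main=B]
After op 2 (branch): HEAD=main@B [main=B topic=B]
After op 3 (merge): HEAD=main@C [main=C topic=B]
After op 4 (reset): HEAD=main@B [main=B topic=B]
After op 5 (checkout): HEAD=topic@B [main=B topic=B]
After op 6 (merge): HEAD=topic@D [main=B topic=D]
After op 7 (reset): HEAD=topic@C [main=B topic=C]
After op 8 (checkout): HEAD=main@B [main=B topic=C]
After op 9 (reset): HEAD=main@D [main=D topic=C]
ancestors(B) = {A,B}; A in? yes
ancestors(B) = {A,B}; C in? no
ancestors(D) = {A,B,D}; A in? yes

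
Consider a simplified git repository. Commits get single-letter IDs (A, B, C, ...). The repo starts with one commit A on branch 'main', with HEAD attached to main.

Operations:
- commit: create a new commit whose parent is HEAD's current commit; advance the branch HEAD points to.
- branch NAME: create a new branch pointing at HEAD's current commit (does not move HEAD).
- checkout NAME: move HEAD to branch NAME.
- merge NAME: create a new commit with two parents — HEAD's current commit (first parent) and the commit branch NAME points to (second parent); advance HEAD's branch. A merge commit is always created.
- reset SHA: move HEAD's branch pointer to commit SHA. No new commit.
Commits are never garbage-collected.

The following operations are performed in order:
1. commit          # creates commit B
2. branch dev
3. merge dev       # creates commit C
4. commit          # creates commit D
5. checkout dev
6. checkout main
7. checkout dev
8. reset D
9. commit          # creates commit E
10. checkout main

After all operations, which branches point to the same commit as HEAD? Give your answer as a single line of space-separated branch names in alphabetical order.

After op 1 (commit): HEAD=main@B [main=B]
After op 2 (branch): HEAD=main@B [dev=B main=B]
After op 3 (merge): HEAD=main@C [dev=B main=C]
After op 4 (commit): HEAD=main@D [dev=B main=D]
After op 5 (checkout): HEAD=dev@B [dev=B main=D]
After op 6 (checkout): HEAD=main@D [dev=B main=D]
After op 7 (checkout): HEAD=dev@B [dev=B main=D]
After op 8 (reset): HEAD=dev@D [dev=D main=D]
After op 9 (commit): HEAD=dev@E [dev=E main=D]
After op 10 (checkout): HEAD=main@D [dev=E main=D]

Answer: main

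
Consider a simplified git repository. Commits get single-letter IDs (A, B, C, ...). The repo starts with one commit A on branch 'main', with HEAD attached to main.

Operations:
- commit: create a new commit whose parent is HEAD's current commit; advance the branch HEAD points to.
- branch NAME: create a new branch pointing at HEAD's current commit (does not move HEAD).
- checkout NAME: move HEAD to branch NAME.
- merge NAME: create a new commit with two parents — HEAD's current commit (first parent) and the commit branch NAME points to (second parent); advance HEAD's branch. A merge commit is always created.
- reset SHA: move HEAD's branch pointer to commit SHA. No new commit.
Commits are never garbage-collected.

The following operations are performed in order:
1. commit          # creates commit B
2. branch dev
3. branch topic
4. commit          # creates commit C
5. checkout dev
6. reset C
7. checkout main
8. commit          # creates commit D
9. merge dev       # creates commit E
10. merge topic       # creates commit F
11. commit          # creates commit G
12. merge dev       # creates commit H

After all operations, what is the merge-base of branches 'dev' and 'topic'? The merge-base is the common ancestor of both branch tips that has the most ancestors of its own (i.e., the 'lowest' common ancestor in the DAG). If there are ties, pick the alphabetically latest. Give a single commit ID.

After op 1 (commit): HEAD=main@B [main=B]
After op 2 (branch): HEAD=main@B [dev=B main=B]
After op 3 (branch): HEAD=main@B [dev=B main=B topic=B]
After op 4 (commit): HEAD=main@C [dev=B main=C topic=B]
After op 5 (checkout): HEAD=dev@B [dev=B main=C topic=B]
After op 6 (reset): HEAD=dev@C [dev=C main=C topic=B]
After op 7 (checkout): HEAD=main@C [dev=C main=C topic=B]
After op 8 (commit): HEAD=main@D [dev=C main=D topic=B]
After op 9 (merge): HEAD=main@E [dev=C main=E topic=B]
After op 10 (merge): HEAD=main@F [dev=C main=F topic=B]
After op 11 (commit): HEAD=main@G [dev=C main=G topic=B]
After op 12 (merge): HEAD=main@H [dev=C main=H topic=B]
ancestors(dev=C): ['A', 'B', 'C']
ancestors(topic=B): ['A', 'B']
common: ['A', 'B']

Answer: B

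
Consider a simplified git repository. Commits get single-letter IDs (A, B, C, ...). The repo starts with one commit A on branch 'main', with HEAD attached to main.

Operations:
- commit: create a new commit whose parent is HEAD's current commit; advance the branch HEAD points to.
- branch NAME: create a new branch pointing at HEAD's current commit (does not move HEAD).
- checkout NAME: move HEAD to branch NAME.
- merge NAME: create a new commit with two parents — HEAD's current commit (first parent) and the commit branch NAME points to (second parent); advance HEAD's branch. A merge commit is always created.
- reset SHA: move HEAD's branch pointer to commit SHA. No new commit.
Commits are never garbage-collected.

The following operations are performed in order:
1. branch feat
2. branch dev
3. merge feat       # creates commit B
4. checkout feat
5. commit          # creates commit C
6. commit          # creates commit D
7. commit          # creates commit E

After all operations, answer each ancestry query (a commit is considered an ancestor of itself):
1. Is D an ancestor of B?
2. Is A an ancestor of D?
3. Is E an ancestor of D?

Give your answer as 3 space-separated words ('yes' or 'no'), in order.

Answer: no yes no

Derivation:
After op 1 (branch): HEAD=main@A [feat=A main=A]
After op 2 (branch): HEAD=main@A [dev=A feat=A main=A]
After op 3 (merge): HEAD=main@B [dev=A feat=A main=B]
After op 4 (checkout): HEAD=feat@A [dev=A feat=A main=B]
After op 5 (commit): HEAD=feat@C [dev=A feat=C main=B]
After op 6 (commit): HEAD=feat@D [dev=A feat=D main=B]
After op 7 (commit): HEAD=feat@E [dev=A feat=E main=B]
ancestors(B) = {A,B}; D in? no
ancestors(D) = {A,C,D}; A in? yes
ancestors(D) = {A,C,D}; E in? no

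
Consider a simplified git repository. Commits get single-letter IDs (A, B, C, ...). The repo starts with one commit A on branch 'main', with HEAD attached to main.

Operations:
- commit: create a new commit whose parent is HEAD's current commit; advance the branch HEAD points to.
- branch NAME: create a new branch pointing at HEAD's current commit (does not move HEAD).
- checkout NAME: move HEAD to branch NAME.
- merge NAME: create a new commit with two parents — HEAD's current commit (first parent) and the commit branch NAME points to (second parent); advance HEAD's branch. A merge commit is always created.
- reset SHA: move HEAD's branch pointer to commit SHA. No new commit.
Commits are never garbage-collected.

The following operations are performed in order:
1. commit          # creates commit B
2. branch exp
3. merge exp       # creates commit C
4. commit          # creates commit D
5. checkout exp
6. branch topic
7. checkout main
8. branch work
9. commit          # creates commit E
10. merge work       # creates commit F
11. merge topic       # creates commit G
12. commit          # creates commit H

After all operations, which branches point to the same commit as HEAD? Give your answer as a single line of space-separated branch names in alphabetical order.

Answer: main

Derivation:
After op 1 (commit): HEAD=main@B [main=B]
After op 2 (branch): HEAD=main@B [exp=B main=B]
After op 3 (merge): HEAD=main@C [exp=B main=C]
After op 4 (commit): HEAD=main@D [exp=B main=D]
After op 5 (checkout): HEAD=exp@B [exp=B main=D]
After op 6 (branch): HEAD=exp@B [exp=B main=D topic=B]
After op 7 (checkout): HEAD=main@D [exp=B main=D topic=B]
After op 8 (branch): HEAD=main@D [exp=B main=D topic=B work=D]
After op 9 (commit): HEAD=main@E [exp=B main=E topic=B work=D]
After op 10 (merge): HEAD=main@F [exp=B main=F topic=B work=D]
After op 11 (merge): HEAD=main@G [exp=B main=G topic=B work=D]
After op 12 (commit): HEAD=main@H [exp=B main=H topic=B work=D]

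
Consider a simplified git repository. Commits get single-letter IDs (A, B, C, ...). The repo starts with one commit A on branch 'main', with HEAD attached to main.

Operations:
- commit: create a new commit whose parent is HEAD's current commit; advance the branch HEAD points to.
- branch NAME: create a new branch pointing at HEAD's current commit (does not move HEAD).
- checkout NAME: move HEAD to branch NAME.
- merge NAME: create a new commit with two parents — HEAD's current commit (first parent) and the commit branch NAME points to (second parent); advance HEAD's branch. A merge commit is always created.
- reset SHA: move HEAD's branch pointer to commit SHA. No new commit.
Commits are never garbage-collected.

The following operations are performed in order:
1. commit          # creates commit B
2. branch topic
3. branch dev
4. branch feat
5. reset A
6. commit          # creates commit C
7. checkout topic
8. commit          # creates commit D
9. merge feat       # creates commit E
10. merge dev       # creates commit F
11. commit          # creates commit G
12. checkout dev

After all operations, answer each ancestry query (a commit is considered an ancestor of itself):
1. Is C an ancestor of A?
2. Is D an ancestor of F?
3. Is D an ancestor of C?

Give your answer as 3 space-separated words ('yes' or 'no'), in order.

Answer: no yes no

Derivation:
After op 1 (commit): HEAD=main@B [main=B]
After op 2 (branch): HEAD=main@B [main=B topic=B]
After op 3 (branch): HEAD=main@B [dev=B main=B topic=B]
After op 4 (branch): HEAD=main@B [dev=B feat=B main=B topic=B]
After op 5 (reset): HEAD=main@A [dev=B feat=B main=A topic=B]
After op 6 (commit): HEAD=main@C [dev=B feat=B main=C topic=B]
After op 7 (checkout): HEAD=topic@B [dev=B feat=B main=C topic=B]
After op 8 (commit): HEAD=topic@D [dev=B feat=B main=C topic=D]
After op 9 (merge): HEAD=topic@E [dev=B feat=B main=C topic=E]
After op 10 (merge): HEAD=topic@F [dev=B feat=B main=C topic=F]
After op 11 (commit): HEAD=topic@G [dev=B feat=B main=C topic=G]
After op 12 (checkout): HEAD=dev@B [dev=B feat=B main=C topic=G]
ancestors(A) = {A}; C in? no
ancestors(F) = {A,B,D,E,F}; D in? yes
ancestors(C) = {A,C}; D in? no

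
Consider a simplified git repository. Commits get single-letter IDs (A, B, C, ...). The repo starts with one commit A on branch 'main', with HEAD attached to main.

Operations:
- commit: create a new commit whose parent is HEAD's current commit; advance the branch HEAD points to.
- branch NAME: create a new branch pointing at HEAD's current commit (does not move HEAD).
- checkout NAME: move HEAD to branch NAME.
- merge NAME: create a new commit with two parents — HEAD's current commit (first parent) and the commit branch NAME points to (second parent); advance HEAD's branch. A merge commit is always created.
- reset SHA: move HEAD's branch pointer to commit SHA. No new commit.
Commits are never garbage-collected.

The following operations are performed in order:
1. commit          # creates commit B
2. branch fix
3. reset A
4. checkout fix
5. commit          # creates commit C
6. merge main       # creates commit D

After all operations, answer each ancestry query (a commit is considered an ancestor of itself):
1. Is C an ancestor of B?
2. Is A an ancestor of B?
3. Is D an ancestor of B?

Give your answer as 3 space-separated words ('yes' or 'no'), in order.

After op 1 (commit): HEAD=main@B [main=B]
After op 2 (branch): HEAD=main@B [fix=B main=B]
After op 3 (reset): HEAD=main@A [fix=B main=A]
After op 4 (checkout): HEAD=fix@B [fix=B main=A]
After op 5 (commit): HEAD=fix@C [fix=C main=A]
After op 6 (merge): HEAD=fix@D [fix=D main=A]
ancestors(B) = {A,B}; C in? no
ancestors(B) = {A,B}; A in? yes
ancestors(B) = {A,B}; D in? no

Answer: no yes no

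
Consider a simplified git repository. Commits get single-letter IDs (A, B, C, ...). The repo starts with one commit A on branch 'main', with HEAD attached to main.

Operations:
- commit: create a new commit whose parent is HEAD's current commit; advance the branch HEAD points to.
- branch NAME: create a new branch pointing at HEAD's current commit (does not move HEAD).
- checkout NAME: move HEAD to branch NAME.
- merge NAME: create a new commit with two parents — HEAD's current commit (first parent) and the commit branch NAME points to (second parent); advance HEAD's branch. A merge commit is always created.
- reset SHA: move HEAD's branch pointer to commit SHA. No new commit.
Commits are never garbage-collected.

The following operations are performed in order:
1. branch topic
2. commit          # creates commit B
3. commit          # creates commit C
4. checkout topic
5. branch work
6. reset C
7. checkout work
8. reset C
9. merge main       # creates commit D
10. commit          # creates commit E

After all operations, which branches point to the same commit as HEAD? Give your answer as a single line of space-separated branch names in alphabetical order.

After op 1 (branch): HEAD=main@A [main=A topic=A]
After op 2 (commit): HEAD=main@B [main=B topic=A]
After op 3 (commit): HEAD=main@C [main=C topic=A]
After op 4 (checkout): HEAD=topic@A [main=C topic=A]
After op 5 (branch): HEAD=topic@A [main=C topic=A work=A]
After op 6 (reset): HEAD=topic@C [main=C topic=C work=A]
After op 7 (checkout): HEAD=work@A [main=C topic=C work=A]
After op 8 (reset): HEAD=work@C [main=C topic=C work=C]
After op 9 (merge): HEAD=work@D [main=C topic=C work=D]
After op 10 (commit): HEAD=work@E [main=C topic=C work=E]

Answer: work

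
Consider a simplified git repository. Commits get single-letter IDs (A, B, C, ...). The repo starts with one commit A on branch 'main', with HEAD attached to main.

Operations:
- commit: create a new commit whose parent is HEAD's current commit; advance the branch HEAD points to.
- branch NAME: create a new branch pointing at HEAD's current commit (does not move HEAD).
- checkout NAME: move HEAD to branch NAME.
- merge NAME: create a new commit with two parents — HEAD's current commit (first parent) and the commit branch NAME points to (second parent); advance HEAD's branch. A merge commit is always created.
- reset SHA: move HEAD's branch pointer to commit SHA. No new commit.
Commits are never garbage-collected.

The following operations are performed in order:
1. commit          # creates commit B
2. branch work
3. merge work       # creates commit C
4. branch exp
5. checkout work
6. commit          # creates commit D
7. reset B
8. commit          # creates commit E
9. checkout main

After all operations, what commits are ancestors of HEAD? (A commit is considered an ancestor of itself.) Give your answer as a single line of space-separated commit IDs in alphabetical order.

Answer: A B C

Derivation:
After op 1 (commit): HEAD=main@B [main=B]
After op 2 (branch): HEAD=main@B [main=B work=B]
After op 3 (merge): HEAD=main@C [main=C work=B]
After op 4 (branch): HEAD=main@C [exp=C main=C work=B]
After op 5 (checkout): HEAD=work@B [exp=C main=C work=B]
After op 6 (commit): HEAD=work@D [exp=C main=C work=D]
After op 7 (reset): HEAD=work@B [exp=C main=C work=B]
After op 8 (commit): HEAD=work@E [exp=C main=C work=E]
After op 9 (checkout): HEAD=main@C [exp=C main=C work=E]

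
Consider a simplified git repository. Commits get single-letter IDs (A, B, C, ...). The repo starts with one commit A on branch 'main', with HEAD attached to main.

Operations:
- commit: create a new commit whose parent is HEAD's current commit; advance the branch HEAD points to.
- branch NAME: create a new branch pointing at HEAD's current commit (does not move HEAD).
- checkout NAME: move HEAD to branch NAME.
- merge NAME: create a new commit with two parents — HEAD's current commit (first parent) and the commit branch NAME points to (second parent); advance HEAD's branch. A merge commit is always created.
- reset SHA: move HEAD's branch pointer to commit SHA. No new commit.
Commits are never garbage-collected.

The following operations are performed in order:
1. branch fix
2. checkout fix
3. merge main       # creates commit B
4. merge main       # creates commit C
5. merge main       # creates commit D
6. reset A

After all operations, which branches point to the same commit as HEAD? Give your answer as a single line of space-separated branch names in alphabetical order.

After op 1 (branch): HEAD=main@A [fix=A main=A]
After op 2 (checkout): HEAD=fix@A [fix=A main=A]
After op 3 (merge): HEAD=fix@B [fix=B main=A]
After op 4 (merge): HEAD=fix@C [fix=C main=A]
After op 5 (merge): HEAD=fix@D [fix=D main=A]
After op 6 (reset): HEAD=fix@A [fix=A main=A]

Answer: fix main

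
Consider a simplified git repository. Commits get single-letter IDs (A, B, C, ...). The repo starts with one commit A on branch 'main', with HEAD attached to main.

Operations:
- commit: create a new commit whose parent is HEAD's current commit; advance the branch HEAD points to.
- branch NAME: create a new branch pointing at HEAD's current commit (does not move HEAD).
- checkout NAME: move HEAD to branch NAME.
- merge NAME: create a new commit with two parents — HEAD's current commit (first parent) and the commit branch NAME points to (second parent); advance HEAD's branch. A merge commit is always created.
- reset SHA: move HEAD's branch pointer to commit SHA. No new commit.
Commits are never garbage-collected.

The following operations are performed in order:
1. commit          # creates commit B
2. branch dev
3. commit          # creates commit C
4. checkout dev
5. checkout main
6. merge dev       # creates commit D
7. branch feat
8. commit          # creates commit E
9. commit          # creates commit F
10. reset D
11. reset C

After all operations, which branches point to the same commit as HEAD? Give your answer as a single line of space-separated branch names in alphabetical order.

Answer: main

Derivation:
After op 1 (commit): HEAD=main@B [main=B]
After op 2 (branch): HEAD=main@B [dev=B main=B]
After op 3 (commit): HEAD=main@C [dev=B main=C]
After op 4 (checkout): HEAD=dev@B [dev=B main=C]
After op 5 (checkout): HEAD=main@C [dev=B main=C]
After op 6 (merge): HEAD=main@D [dev=B main=D]
After op 7 (branch): HEAD=main@D [dev=B feat=D main=D]
After op 8 (commit): HEAD=main@E [dev=B feat=D main=E]
After op 9 (commit): HEAD=main@F [dev=B feat=D main=F]
After op 10 (reset): HEAD=main@D [dev=B feat=D main=D]
After op 11 (reset): HEAD=main@C [dev=B feat=D main=C]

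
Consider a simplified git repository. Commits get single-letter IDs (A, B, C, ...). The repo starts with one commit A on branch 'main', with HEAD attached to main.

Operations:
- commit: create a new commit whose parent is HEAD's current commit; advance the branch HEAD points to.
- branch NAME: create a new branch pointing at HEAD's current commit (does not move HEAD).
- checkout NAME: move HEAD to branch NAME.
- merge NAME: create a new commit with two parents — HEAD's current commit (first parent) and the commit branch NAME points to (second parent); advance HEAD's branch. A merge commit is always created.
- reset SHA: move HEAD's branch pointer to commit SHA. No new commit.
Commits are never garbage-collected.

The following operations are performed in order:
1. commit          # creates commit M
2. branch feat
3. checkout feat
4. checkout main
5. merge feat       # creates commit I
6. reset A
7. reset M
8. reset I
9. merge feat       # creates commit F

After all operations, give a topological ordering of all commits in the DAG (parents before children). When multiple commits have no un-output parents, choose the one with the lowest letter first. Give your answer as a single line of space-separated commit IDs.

After op 1 (commit): HEAD=main@M [main=M]
After op 2 (branch): HEAD=main@M [feat=M main=M]
After op 3 (checkout): HEAD=feat@M [feat=M main=M]
After op 4 (checkout): HEAD=main@M [feat=M main=M]
After op 5 (merge): HEAD=main@I [feat=M main=I]
After op 6 (reset): HEAD=main@A [feat=M main=A]
After op 7 (reset): HEAD=main@M [feat=M main=M]
After op 8 (reset): HEAD=main@I [feat=M main=I]
After op 9 (merge): HEAD=main@F [feat=M main=F]
commit A: parents=[]
commit F: parents=['I', 'M']
commit I: parents=['M', 'M']
commit M: parents=['A']

Answer: A M I F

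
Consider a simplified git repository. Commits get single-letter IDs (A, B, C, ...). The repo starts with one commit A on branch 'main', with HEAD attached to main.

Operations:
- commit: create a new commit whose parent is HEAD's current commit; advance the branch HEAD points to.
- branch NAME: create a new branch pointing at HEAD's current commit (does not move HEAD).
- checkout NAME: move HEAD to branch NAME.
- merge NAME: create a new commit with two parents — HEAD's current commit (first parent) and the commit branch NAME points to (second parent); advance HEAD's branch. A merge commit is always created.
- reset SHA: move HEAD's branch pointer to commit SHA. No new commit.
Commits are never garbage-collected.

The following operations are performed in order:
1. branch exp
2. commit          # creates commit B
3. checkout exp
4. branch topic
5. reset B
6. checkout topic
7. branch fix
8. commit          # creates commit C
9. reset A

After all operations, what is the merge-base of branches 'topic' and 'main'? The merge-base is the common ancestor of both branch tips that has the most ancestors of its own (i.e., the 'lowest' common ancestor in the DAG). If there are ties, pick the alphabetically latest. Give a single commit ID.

After op 1 (branch): HEAD=main@A [exp=A main=A]
After op 2 (commit): HEAD=main@B [exp=A main=B]
After op 3 (checkout): HEAD=exp@A [exp=A main=B]
After op 4 (branch): HEAD=exp@A [exp=A main=B topic=A]
After op 5 (reset): HEAD=exp@B [exp=B main=B topic=A]
After op 6 (checkout): HEAD=topic@A [exp=B main=B topic=A]
After op 7 (branch): HEAD=topic@A [exp=B fix=A main=B topic=A]
After op 8 (commit): HEAD=topic@C [exp=B fix=A main=B topic=C]
After op 9 (reset): HEAD=topic@A [exp=B fix=A main=B topic=A]
ancestors(topic=A): ['A']
ancestors(main=B): ['A', 'B']
common: ['A']

Answer: A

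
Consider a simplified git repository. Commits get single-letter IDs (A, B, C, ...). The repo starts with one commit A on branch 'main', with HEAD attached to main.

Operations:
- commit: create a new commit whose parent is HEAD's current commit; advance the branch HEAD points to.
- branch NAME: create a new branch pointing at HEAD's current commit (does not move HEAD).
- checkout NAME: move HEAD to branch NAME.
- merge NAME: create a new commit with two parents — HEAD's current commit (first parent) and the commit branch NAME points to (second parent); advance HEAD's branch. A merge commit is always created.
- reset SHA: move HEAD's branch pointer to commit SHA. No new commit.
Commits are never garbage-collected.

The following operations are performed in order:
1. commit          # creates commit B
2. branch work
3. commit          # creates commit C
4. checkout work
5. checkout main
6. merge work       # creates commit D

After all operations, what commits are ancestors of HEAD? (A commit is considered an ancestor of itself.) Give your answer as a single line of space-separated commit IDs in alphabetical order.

After op 1 (commit): HEAD=main@B [main=B]
After op 2 (branch): HEAD=main@B [main=B work=B]
After op 3 (commit): HEAD=main@C [main=C work=B]
After op 4 (checkout): HEAD=work@B [main=C work=B]
After op 5 (checkout): HEAD=main@C [main=C work=B]
After op 6 (merge): HEAD=main@D [main=D work=B]

Answer: A B C D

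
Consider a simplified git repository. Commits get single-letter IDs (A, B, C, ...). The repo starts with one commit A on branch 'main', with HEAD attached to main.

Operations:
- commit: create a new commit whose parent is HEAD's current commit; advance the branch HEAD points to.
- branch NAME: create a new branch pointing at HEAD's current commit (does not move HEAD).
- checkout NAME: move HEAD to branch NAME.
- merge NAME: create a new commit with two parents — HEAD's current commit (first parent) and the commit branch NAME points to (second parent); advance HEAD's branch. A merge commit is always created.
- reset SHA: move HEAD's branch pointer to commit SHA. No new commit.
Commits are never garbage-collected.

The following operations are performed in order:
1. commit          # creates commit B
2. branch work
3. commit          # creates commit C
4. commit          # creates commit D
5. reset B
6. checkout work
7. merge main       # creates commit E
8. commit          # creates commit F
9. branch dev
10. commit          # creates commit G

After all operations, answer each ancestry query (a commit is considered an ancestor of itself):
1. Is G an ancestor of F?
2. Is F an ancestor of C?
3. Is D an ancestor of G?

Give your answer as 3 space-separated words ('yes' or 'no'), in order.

After op 1 (commit): HEAD=main@B [main=B]
After op 2 (branch): HEAD=main@B [main=B work=B]
After op 3 (commit): HEAD=main@C [main=C work=B]
After op 4 (commit): HEAD=main@D [main=D work=B]
After op 5 (reset): HEAD=main@B [main=B work=B]
After op 6 (checkout): HEAD=work@B [main=B work=B]
After op 7 (merge): HEAD=work@E [main=B work=E]
After op 8 (commit): HEAD=work@F [main=B work=F]
After op 9 (branch): HEAD=work@F [dev=F main=B work=F]
After op 10 (commit): HEAD=work@G [dev=F main=B work=G]
ancestors(F) = {A,B,E,F}; G in? no
ancestors(C) = {A,B,C}; F in? no
ancestors(G) = {A,B,E,F,G}; D in? no

Answer: no no no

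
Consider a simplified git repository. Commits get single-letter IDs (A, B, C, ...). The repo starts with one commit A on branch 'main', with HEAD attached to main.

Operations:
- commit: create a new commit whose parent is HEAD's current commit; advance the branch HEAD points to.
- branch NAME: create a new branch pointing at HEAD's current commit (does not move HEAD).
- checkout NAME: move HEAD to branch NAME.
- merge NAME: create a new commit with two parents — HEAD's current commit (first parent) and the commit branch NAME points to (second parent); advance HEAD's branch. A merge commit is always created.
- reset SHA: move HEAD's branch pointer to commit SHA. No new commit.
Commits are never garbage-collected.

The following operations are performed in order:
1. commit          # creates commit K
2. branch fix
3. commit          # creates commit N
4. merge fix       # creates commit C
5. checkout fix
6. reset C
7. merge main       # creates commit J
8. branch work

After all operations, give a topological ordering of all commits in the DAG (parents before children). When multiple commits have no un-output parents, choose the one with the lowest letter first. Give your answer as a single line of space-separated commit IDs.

Answer: A K N C J

Derivation:
After op 1 (commit): HEAD=main@K [main=K]
After op 2 (branch): HEAD=main@K [fix=K main=K]
After op 3 (commit): HEAD=main@N [fix=K main=N]
After op 4 (merge): HEAD=main@C [fix=K main=C]
After op 5 (checkout): HEAD=fix@K [fix=K main=C]
After op 6 (reset): HEAD=fix@C [fix=C main=C]
After op 7 (merge): HEAD=fix@J [fix=J main=C]
After op 8 (branch): HEAD=fix@J [fix=J main=C work=J]
commit A: parents=[]
commit C: parents=['N', 'K']
commit J: parents=['C', 'C']
commit K: parents=['A']
commit N: parents=['K']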